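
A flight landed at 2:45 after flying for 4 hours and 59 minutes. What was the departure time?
Starting time: 2:45 = 165 total minutes past 12:00
Subtracting: 4 hours and 59 minutes = 299 minutes
165 - 299 = -134 (negative, add 12 hours = 720) = 586 minutes
= 9 hours and 46 minutes past 12:00 = 9:46

Final answer: 9:46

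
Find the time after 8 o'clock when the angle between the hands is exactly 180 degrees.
For hands to be 180 degrees apart: |30H - 5.5t| = 180
With H = 8: t = (30 x 8 + 180)/5.5 = 76.36 or t = (30 x 8 - 180)/5.5 = 10.91
First valid solution (0 < t < 60): t = 10.91 minutes
The hands are opposite at 10.91 minutes past 8:00.

Final answer: 10.91 minutes past 8:00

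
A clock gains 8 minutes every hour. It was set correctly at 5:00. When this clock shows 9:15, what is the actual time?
For every 60 true minutes, the faulty clock advances 68 minutes, so 1 faulty-clock minute corresponds to 60/68 true minutes.
From 5:00 to 9:15 on the faulty dial is 255 minutes.
True elapsed: 255 x 60/68 = 225 minutes = 3 hours and 45 minutes.
True time: 5:00 + 3 hours and 45 minutes = 8:45.

Final answer: 8:45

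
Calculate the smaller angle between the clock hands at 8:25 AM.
Hour hand position: 8 x 30 + 25 x 0.5 = 252.5 degrees
Minute hand position: 25 x 6 = 150 degrees
Difference: |252.5 - 150| = 102.5 degrees
The angle between the hands is 102.5 degrees

Final answer: 102.5 degrees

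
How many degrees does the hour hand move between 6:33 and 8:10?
The hour hand moves 0.5 degrees per minute.
Time elapsed: 8:10 - 6:33 = 97 minutes
Angular displacement: 97 x 0.5 = 48.5 degrees

Final answer: 48.5 degrees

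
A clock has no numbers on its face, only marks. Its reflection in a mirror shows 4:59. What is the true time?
Reflection across the vertical (12-6) axis maps a hand at angle A degrees to (360 - A) degrees, which sends a reading of T minutes past 12:00 to (720 - T) minutes past 12:00.
Mirror reads 4:59 = 299 minutes past 12:00.
Actual time: (720 - 299) mod 720 = 421 minutes = 7:01.

Final answer: 7:01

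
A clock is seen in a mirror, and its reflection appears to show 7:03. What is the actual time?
Reflection across the vertical (12-6) axis maps a hand at angle A degrees to (360 - A) degrees, which sends a reading of T minutes past 12:00 to (720 - T) minutes past 12:00.
Mirror reads 7:03 = 423 minutes past 12:00.
Actual time: (720 - 423) mod 720 = 297 minutes = 4:57.

Final answer: 4:57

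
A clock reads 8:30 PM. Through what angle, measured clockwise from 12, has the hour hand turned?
The hour hand moves 30 degrees per hour and 0.5 degrees per minute.
At 8:30: (8) x 30 + 30 x 0.5 = 240 + 15 = 255 degrees

Final answer: 255 degrees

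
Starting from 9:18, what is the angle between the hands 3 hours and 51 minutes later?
First find the time 3 hours and 51 minutes after 9:18.
Total minutes: 9 x 60 + 18 + 3 x 60 + 51 = 789.
789 mod 720 = 69 minutes = 1:09.
Now compute the angle at 1:09:
Hour hand: 1 x 30 + 9 x 0.5 = 34.5 degrees
Minute hand: 9 x 6 = 54 degrees
Difference: |34.5 - 54| = 19.5 degrees
The angle is 19.5 degrees

Final answer: 19.5 degrees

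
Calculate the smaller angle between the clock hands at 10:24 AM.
Hour hand position: 10 x 30 + 24 x 0.5 = 312 degrees
Minute hand position: 24 x 6 = 144 degrees
Difference: |312 - 144| = 168 degrees
The angle between the hands is 168 degrees

Final answer: 168 degrees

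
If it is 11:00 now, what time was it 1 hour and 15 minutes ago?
Starting time: 11:00 = 660 total minutes past 12:00
Subtracting: 1 hour and 15 minutes = 75 minutes
660 - 75 = 585 minutes
= 9 hours and 45 minutes past 12:00 = 9:45

Final answer: 9:45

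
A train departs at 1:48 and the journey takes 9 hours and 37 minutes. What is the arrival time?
Starting time: 1:48
Adding 37 minutes to 48 minutes: 48 + 37 = 85 minutes = 1 hour and 25 minutes
Adding 9 hours: 1 + 9 + 1 (carry) = 11
Final time: 11:25

Final answer: 11:25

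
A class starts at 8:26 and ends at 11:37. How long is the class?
From 8:26 to 11:37:
(11 x 60 + 37) - (8 x 60 + 26) = 697 - 506 = 191 minutes
= 3 hours and 11 minutes

Final answer: 3 hours and 11 minutes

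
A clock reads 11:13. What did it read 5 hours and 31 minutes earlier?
Starting time: 11:13 = 673 total minutes past 12:00
Subtracting: 5 hours and 31 minutes = 331 minutes
673 - 331 = 342 minutes
= 5 hours and 42 minutes past 12:00 = 5:42

Final answer: 5:42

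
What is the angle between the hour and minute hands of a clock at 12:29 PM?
Hour hand position: 0 x 30 + 29 x 0.5 = 14.5 degrees
Minute hand position: 29 x 6 = 174 degrees
Difference: |14.5 - 174| = 159.5 degrees
The angle between the hands is 159.5 degrees

Final answer: 159.5 degrees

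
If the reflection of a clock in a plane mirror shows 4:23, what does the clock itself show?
Reflection across the vertical (12-6) axis maps a hand at angle A degrees to (360 - A) degrees, which sends a reading of T minutes past 12:00 to (720 - T) minutes past 12:00.
Mirror reads 4:23 = 263 minutes past 12:00.
Actual time: (720 - 263) mod 720 = 457 minutes = 7:37.

Final answer: 7:37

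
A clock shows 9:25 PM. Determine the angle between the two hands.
Hour hand position: 9 x 30 + 25 x 0.5 = 282.5 degrees
Minute hand position: 25 x 6 = 150 degrees
Difference: |282.5 - 150| = 132.5 degrees
The angle between the hands is 132.5 degrees

Final answer: 132.5 degrees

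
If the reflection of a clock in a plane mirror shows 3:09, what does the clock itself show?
Reflection across the vertical (12-6) axis maps a hand at angle A degrees to (360 - A) degrees, which sends a reading of T minutes past 12:00 to (720 - T) minutes past 12:00.
Mirror reads 3:09 = 189 minutes past 12:00.
Actual time: (720 - 189) mod 720 = 531 minutes = 8:51.

Final answer: 8:51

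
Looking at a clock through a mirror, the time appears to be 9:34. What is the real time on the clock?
Reflection across the vertical (12-6) axis maps a hand at angle A degrees to (360 - A) degrees, which sends a reading of T minutes past 12:00 to (720 - T) minutes past 12:00.
Mirror reads 9:34 = 574 minutes past 12:00.
Actual time: (720 - 574) mod 720 = 146 minutes = 2:26.

Final answer: 2:26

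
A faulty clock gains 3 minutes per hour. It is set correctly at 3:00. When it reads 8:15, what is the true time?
For every 60 true minutes, the faulty clock advances 63 minutes, so 1 faulty-clock minute corresponds to 60/63 true minutes.
From 3:00 to 8:15 on the faulty dial is 315 minutes.
True elapsed: 315 x 60/63 = 300 minutes = 5 hours.
True time: 3:00 + 5 hours = 8:00.

Final answer: 8:00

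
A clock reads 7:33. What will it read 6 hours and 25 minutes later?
Starting time: 7:33
Adding 25 minutes to 33 minutes: 33 + 25 = 58 minutes
Adding 6 hours: 7 + 6 = 13 - 12 = 1
Final time: 1:58

Final answer: 1:58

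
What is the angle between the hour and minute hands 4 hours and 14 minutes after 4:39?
First find the time 4 hours and 14 minutes after 4:39.
Total minutes: 4 x 60 + 39 + 4 x 60 + 14 = 533.
533 mod 720 = 533 minutes = 8:53.
Now compute the angle at 8:53:
Hour hand: 8 x 30 + 53 x 0.5 = 266.5 degrees
Minute hand: 53 x 6 = 318 degrees
Difference: |266.5 - 318| = 51.5 degrees
The angle is 51.5 degrees

Final answer: 51.5 degrees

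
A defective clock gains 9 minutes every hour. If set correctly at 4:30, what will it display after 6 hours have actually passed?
For every 60 true minutes, the faulty clock advances 60 + 9 = 69 minutes.
True elapsed: 6 hours = 360 minutes.
Faulty clock advances: 360 x 69/60 = 414 minutes (drift: 54 minutes ahead).
Shown time: 4:30 + 414 minutes = 11:24.

Final answer: 11:24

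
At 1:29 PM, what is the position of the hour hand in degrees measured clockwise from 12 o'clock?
The hour hand moves 30 degrees per hour and 0.5 degrees per minute.
At 1:29: (1) x 30 + 29 x 0.5 = 30 + 14.5 = 44.5 degrees

Final answer: 44.5 degrees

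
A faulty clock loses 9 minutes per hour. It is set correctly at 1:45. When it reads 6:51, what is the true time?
For every 60 true minutes, the faulty clock advances 51 minutes, so 1 faulty-clock minute corresponds to 60/51 true minutes.
From 1:45 to 6:51 on the faulty dial is 306 minutes.
True elapsed: 306 x 60/51 = 360 minutes = 6 hours.
True time: 1:45 + 6 hours = 7:45.

Final answer: 7:45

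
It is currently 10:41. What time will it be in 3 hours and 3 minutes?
Starting time: 10:41
Adding 3 minutes to 41 minutes: 41 + 3 = 44 minutes
Adding 3 hours: 10 + 3 = 13 - 12 = 1
Final time: 1:44

Final answer: 1:44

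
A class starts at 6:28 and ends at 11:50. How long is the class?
From 6:28 to 11:50:
(11 x 60 + 50) - (6 x 60 + 28) = 710 - 388 = 322 minutes
= 5 hours and 22 minutes

Final answer: 5 hours and 22 minutes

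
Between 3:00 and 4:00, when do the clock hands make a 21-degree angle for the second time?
At t minutes past 3:00, the hour hand is at 30 x 3 + 0.5t degrees and the minute hand is at 6t degrees.
The smaller angle between them is 21 degrees when |30H - 5.5t| = 21 or |30H - 5.5t| = 339.
With H = 3, solve 30 x 3 - 5.5t = +/- target for each target:
  t = (30 x 3 - 21) / 5.5 = 12.55
  t = (30 x 3 + 21) / 5.5 = 20.18
  t = (30 x 3 - 339) / 5.5 = -45.27 (outside (0, 60))
  t = (30 x 3 + 339) / 5.5 = 78 (outside (0, 60))
Valid solutions in (0, 60): {12.55, 20.18} minutes.
The second occurrence is t = 20.18 minutes.
The hands form a 21-degree angle at 20.18 minutes past 3:00.

Final answer: 20.18 minutes past 3:00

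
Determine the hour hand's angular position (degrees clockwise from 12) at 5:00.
The hour hand moves 30 degrees per hour and 0.5 degrees per minute.
At 5:00: (5) x 30 + 0 x 0.5 = 150 + 0 = 150 degrees

Final answer: 150 degrees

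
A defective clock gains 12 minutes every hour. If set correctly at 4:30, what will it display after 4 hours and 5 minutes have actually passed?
For every 60 true minutes, the faulty clock advances 60 + 12 = 72 minutes.
True elapsed: 4 hours and 5 minutes = 245 minutes.
Faulty clock advances: 245 x 72/60 = 294 minutes (drift: 49 minutes ahead).
Shown time: 4:30 + 294 minutes = 9:24.

Final answer: 9:24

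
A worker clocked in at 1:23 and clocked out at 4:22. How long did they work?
From 1:23 to 4:22:
(4 x 60 + 22) - (1 x 60 + 23) = 262 - 83 = 179 minutes
= 2 hours and 59 minutes

Final answer: 2 hours and 59 minutes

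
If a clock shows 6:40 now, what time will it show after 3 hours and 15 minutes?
Starting time: 6:40
Adding 15 minutes to 40 minutes: 40 + 15 = 55 minutes
Adding 3 hours: 6 + 3 = 9
Final time: 9:55

Final answer: 9:55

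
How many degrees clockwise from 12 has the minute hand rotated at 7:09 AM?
The minute hand moves 6 degrees per minute.
At 7:09: 9 x 6 = 54 degrees

Final answer: 54 degrees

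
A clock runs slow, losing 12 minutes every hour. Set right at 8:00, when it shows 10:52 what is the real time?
For every 60 true minutes, the faulty clock advances 48 minutes, so 1 faulty-clock minute corresponds to 60/48 true minutes.
From 8:00 to 10:52 on the faulty dial is 172 minutes.
True elapsed: 172 x 60/48 = 215 minutes = 3 hours and 35 minutes.
True time: 8:00 + 3 hours and 35 minutes = 11:35.

Final answer: 11:35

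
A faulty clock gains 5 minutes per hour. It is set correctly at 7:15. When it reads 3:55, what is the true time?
For every 60 true minutes, the faulty clock advances 65 minutes, so 1 faulty-clock minute corresponds to 60/65 true minutes.
From 7:15 to 3:55 on the faulty dial is 520 minutes.
True elapsed: 520 x 60/65 = 480 minutes = 8 hours.
True time: 7:15 + 8 hours = 3:15.

Final answer: 3:15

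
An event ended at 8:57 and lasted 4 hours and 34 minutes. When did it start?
Starting time: 8:57 = 537 total minutes past 12:00
Subtracting: 4 hours and 34 minutes = 274 minutes
537 - 274 = 263 minutes
= 4 hours and 23 minutes past 12:00 = 4:23

Final answer: 4:23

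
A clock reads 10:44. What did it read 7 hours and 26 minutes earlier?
Starting time: 10:44 = 644 total minutes past 12:00
Subtracting: 7 hours and 26 minutes = 446 minutes
644 - 446 = 198 minutes
= 3 hours and 18 minutes past 12:00 = 3:18

Final answer: 3:18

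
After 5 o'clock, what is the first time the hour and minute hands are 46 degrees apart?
At t minutes past 5:00, the hour hand is at 30 x 5 + 0.5t degrees and the minute hand is at 6t degrees.
The smaller angle between them is 46 degrees when |30H - 5.5t| = 46 or |30H - 5.5t| = 314.
With H = 5, solve 30 x 5 - 5.5t = +/- target for each target:
  t = (30 x 5 - 46) / 5.5 = 18.91
  t = (30 x 5 + 46) / 5.5 = 35.64
  t = (30 x 5 - 314) / 5.5 = -29.82 (outside (0, 60))
  t = (30 x 5 + 314) / 5.5 = 84.36 (outside (0, 60))
Valid solutions in (0, 60): {18.91, 35.64} minutes.
The first occurrence is t = 18.91 minutes.
The hands form a 46-degree angle at 18.91 minutes past 5:00.

Final answer: 18.91 minutes past 5:00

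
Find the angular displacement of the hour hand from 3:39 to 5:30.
The hour hand moves 0.5 degrees per minute.
Time elapsed: 5:30 - 3:39 = 111 minutes
Angular displacement: 111 x 0.5 = 55.5 degrees

Final answer: 55.5 degrees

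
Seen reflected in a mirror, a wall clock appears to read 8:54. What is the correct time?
Reflection across the vertical (12-6) axis maps a hand at angle A degrees to (360 - A) degrees, which sends a reading of T minutes past 12:00 to (720 - T) minutes past 12:00.
Mirror reads 8:54 = 534 minutes past 12:00.
Actual time: (720 - 534) mod 720 = 186 minutes = 3:06.

Final answer: 3:06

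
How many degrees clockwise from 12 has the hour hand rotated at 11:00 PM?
The hour hand moves 30 degrees per hour and 0.5 degrees per minute.
At 11:00: (11) x 30 + 0 x 0.5 = 330 + 0 = 330 degrees

Final answer: 330 degrees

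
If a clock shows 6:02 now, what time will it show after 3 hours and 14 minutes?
Starting time: 6:02
Adding 14 minutes to 2 minutes: 2 + 14 = 16 minutes
Adding 3 hours: 6 + 3 = 9
Final time: 9:16

Final answer: 9:16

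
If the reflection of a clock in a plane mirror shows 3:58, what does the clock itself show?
Reflection across the vertical (12-6) axis maps a hand at angle A degrees to (360 - A) degrees, which sends a reading of T minutes past 12:00 to (720 - T) minutes past 12:00.
Mirror reads 3:58 = 238 minutes past 12:00.
Actual time: (720 - 238) mod 720 = 482 minutes = 8:02.

Final answer: 8:02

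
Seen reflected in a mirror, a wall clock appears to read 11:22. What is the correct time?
Reflection across the vertical (12-6) axis maps a hand at angle A degrees to (360 - A) degrees, which sends a reading of T minutes past 12:00 to (720 - T) minutes past 12:00.
Mirror reads 11:22 = 682 minutes past 12:00.
Actual time: (720 - 682) mod 720 = 38 minutes = 12:38.

Final answer: 12:38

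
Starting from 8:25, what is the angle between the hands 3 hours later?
First find the time 3 hours after 8:25.
Total minutes: 8 x 60 + 25 + 3 x 60 + 0 = 685.
685 mod 720 = 685 minutes = 11:25.
Now compute the angle at 11:25:
Hour hand: 11 x 30 + 25 x 0.5 = 342.5 degrees
Minute hand: 25 x 6 = 150 degrees
Difference: |342.5 - 150| = 192.5 degrees
Smaller angle: 360 - 192.5 = 167.5 degrees

Final answer: 167.5 degrees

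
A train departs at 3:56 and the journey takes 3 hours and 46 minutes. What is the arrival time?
Starting time: 3:56
Adding 46 minutes to 56 minutes: 56 + 46 = 102 minutes = 1 hour and 42 minutes
Adding 3 hours: 3 + 3 + 1 (carry) = 7
Final time: 7:42

Final answer: 7:42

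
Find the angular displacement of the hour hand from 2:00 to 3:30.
The hour hand moves 0.5 degrees per minute.
Time elapsed: 3:30 - 2:00 = 90 minutes
Angular displacement: 90 x 0.5 = 45 degrees

Final answer: 45 degrees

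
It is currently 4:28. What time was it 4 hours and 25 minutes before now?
Starting time: 4:28 = 268 total minutes past 12:00
Subtracting: 4 hours and 25 minutes = 265 minutes
268 - 265 = 3 minutes
= 3 minutes past 12:00 = 12:03

Final answer: 12:03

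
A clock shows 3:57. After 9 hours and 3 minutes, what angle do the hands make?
First find the time 9 hours and 3 minutes after 3:57.
Total minutes: 3 x 60 + 57 + 9 x 60 + 3 = 780.
780 mod 720 = 60 minutes = 1:00.
Now compute the angle at 1:00:
Hour hand: 1 x 30 + 0 x 0.5 = 30 degrees
Minute hand: 0 x 6 = 0 degrees
Difference: |30 - 0| = 30 degrees
The angle is 30 degrees

Final answer: 30 degrees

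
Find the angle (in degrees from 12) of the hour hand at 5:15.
The hour hand moves 30 degrees per hour and 0.5 degrees per minute.
At 5:15: (5) x 30 + 15 x 0.5 = 150 + 7.5 = 157.5 degrees

Final answer: 157.5 degrees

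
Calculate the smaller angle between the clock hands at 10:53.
Hour hand position: 10 x 30 + 53 x 0.5 = 326.5 degrees
Minute hand position: 53 x 6 = 318 degrees
Difference: |326.5 - 318| = 8.5 degrees
The angle between the hands is 8.5 degrees

Final answer: 8.5 degrees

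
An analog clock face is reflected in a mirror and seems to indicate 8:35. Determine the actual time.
Reflection across the vertical (12-6) axis maps a hand at angle A degrees to (360 - A) degrees, which sends a reading of T minutes past 12:00 to (720 - T) minutes past 12:00.
Mirror reads 8:35 = 515 minutes past 12:00.
Actual time: (720 - 515) mod 720 = 205 minutes = 3:25.

Final answer: 3:25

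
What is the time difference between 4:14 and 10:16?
From 4:14 to 10:16:
(10 x 60 + 16) - (4 x 60 + 14) = 616 - 254 = 362 minutes
= 6 hours and 2 minutes

Final answer: 6 hours and 2 minutes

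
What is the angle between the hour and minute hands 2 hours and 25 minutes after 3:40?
First find the time 2 hours and 25 minutes after 3:40.
Total minutes: 3 x 60 + 40 + 2 x 60 + 25 = 365.
365 mod 720 = 365 minutes = 6:05.
Now compute the angle at 6:05:
Hour hand: 6 x 30 + 5 x 0.5 = 182.5 degrees
Minute hand: 5 x 6 = 30 degrees
Difference: |182.5 - 30| = 152.5 degrees
The angle is 152.5 degrees

Final answer: 152.5 degrees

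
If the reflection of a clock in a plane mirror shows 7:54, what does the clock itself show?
Reflection across the vertical (12-6) axis maps a hand at angle A degrees to (360 - A) degrees, which sends a reading of T minutes past 12:00 to (720 - T) minutes past 12:00.
Mirror reads 7:54 = 474 minutes past 12:00.
Actual time: (720 - 474) mod 720 = 246 minutes = 4:06.

Final answer: 4:06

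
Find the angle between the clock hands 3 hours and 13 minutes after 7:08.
First find the time 3 hours and 13 minutes after 7:08.
Total minutes: 7 x 60 + 8 + 3 x 60 + 13 = 621.
621 mod 720 = 621 minutes = 10:21.
Now compute the angle at 10:21:
Hour hand: 10 x 30 + 21 x 0.5 = 310.5 degrees
Minute hand: 21 x 6 = 126 degrees
Difference: |310.5 - 126| = 184.5 degrees
Smaller angle: 360 - 184.5 = 175.5 degrees

Final answer: 175.5 degrees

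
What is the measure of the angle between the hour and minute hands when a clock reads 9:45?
Hour hand position: 9 x 30 + 45 x 0.5 = 292.5 degrees
Minute hand position: 45 x 6 = 270 degrees
Difference: |292.5 - 270| = 22.5 degrees
The angle between the hands is 22.5 degrees

Final answer: 22.5 degrees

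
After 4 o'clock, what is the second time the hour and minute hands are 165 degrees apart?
At t minutes past 4:00, the hour hand is at 30 x 4 + 0.5t degrees and the minute hand is at 6t degrees.
The smaller angle between them is 165 degrees when |30H - 5.5t| = 165 or |30H - 5.5t| = 195.
With H = 4, solve 30 x 4 - 5.5t = +/- target for each target:
  t = (30 x 4 - 165) / 5.5 = -8.18 (outside (0, 60))
  t = (30 x 4 + 165) / 5.5 = 51.82
  t = (30 x 4 - 195) / 5.5 = -13.64 (outside (0, 60))
  t = (30 x 4 + 195) / 5.5 = 57.27
Valid solutions in (0, 60): {51.82, 57.27} minutes.
The second occurrence is t = 57.27 minutes.
The hands form a 165-degree angle at 57.27 minutes past 4:00.

Final answer: 57.27 minutes past 4:00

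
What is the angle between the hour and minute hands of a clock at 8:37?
Hour hand position: 8 x 30 + 37 x 0.5 = 258.5 degrees
Minute hand position: 37 x 6 = 222 degrees
Difference: |258.5 - 222| = 36.5 degrees
The angle between the hands is 36.5 degrees

Final answer: 36.5 degrees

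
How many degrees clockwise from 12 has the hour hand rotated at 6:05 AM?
The hour hand moves 30 degrees per hour and 0.5 degrees per minute.
At 6:05: (6) x 30 + 5 x 0.5 = 180 + 2.5 = 182.5 degrees

Final answer: 182.5 degrees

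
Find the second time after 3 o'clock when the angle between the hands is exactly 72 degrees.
At t minutes past 3:00, the hour hand is at 30 x 3 + 0.5t degrees and the minute hand is at 6t degrees.
The smaller angle between them is 72 degrees when |30H - 5.5t| = 72 or |30H - 5.5t| = 288.
With H = 3, solve 30 x 3 - 5.5t = +/- target for each target:
  t = (30 x 3 - 72) / 5.5 = 3.27
  t = (30 x 3 + 72) / 5.5 = 29.45
  t = (30 x 3 - 288) / 5.5 = -36 (outside (0, 60))
  t = (30 x 3 + 288) / 5.5 = 68.73 (outside (0, 60))
Valid solutions in (0, 60): {3.27, 29.45} minutes.
The second occurrence is t = 29.45 minutes.
The hands form a 72-degree angle at 29.45 minutes past 3:00.

Final answer: 29.45 minutes past 3:00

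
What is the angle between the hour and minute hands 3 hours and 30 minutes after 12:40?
First find the time 3 hours and 30 minutes after 12:40.
Total minutes: 12 x 60 + 40 + 3 x 60 + 30 = 970.
970 mod 720 = 250 minutes = 4:10.
Now compute the angle at 4:10:
Hour hand: 4 x 30 + 10 x 0.5 = 125 degrees
Minute hand: 10 x 6 = 60 degrees
Difference: |125 - 60| = 65 degrees
The angle is 65 degrees

Final answer: 65 degrees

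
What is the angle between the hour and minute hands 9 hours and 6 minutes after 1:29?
First find the time 9 hours and 6 minutes after 1:29.
Total minutes: 1 x 60 + 29 + 9 x 60 + 6 = 635.
635 mod 720 = 635 minutes = 10:35.
Now compute the angle at 10:35:
Hour hand: 10 x 30 + 35 x 0.5 = 317.5 degrees
Minute hand: 35 x 6 = 210 degrees
Difference: |317.5 - 210| = 107.5 degrees
The angle is 107.5 degrees

Final answer: 107.5 degrees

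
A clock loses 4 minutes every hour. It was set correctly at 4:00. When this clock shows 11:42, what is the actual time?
For every 60 true minutes, the faulty clock advances 56 minutes, so 1 faulty-clock minute corresponds to 60/56 true minutes.
From 4:00 to 11:42 on the faulty dial is 462 minutes.
True elapsed: 462 x 60/56 = 495 minutes = 8 hours and 15 minutes.
True time: 4:00 + 8 hours and 15 minutes = 12:15.

Final answer: 12:15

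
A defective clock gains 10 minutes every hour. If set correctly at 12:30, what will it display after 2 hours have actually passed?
For every 60 true minutes, the faulty clock advances 60 + 10 = 70 minutes.
True elapsed: 2 hours = 120 minutes.
Faulty clock advances: 120 x 70/60 = 140 minutes (drift: 20 minutes ahead).
Shown time: 12:30 + 140 minutes = 2:50.

Final answer: 2:50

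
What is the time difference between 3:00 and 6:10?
From 3:00 to 6:10:
(6 x 60 + 10) - (3 x 60 + 0) = 370 - 180 = 190 minutes
= 3 hours and 10 minutes

Final answer: 3 hours and 10 minutes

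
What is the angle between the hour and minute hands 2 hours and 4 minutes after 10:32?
First find the time 2 hours and 4 minutes after 10:32.
Total minutes: 10 x 60 + 32 + 2 x 60 + 4 = 756.
756 mod 720 = 36 minutes = 12:36.
Now compute the angle at 12:36:
Hour hand: 0 x 30 + 36 x 0.5 = 18 degrees
Minute hand: 36 x 6 = 216 degrees
Difference: |18 - 216| = 198 degrees
Smaller angle: 360 - 198 = 162 degrees

Final answer: 162 degrees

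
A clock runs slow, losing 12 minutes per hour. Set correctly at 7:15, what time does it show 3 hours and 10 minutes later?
For every 60 true minutes, the faulty clock advances 60 - 12 = 48 minutes.
True elapsed: 3 hours and 10 minutes = 190 minutes.
Faulty clock advances: 190 x 48/60 = 152 minutes (drift: 38 minutes behind).
Shown time: 7:15 + 152 minutes = 9:47.

Final answer: 9:47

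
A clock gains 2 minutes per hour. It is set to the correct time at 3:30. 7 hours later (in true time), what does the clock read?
For every 60 true minutes, the faulty clock advances 60 + 2 = 62 minutes.
True elapsed: 7 hours = 420 minutes.
Faulty clock advances: 420 x 62/60 = 434 minutes (drift: 14 minutes ahead).
Shown time: 3:30 + 434 minutes = 10:44.

Final answer: 10:44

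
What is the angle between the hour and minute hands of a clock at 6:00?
Hour hand position: 6 x 30 + 0 x 0.5 = 180 degrees
Minute hand position: 0 x 6 = 0 degrees
Difference: |180 - 0| = 180 degrees
The angle between the hands is 180 degrees

Final answer: 180 degrees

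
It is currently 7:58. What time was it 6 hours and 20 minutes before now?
Starting time: 7:58 = 478 total minutes past 12:00
Subtracting: 6 hours and 20 minutes = 380 minutes
478 - 380 = 98 minutes
= 1 hour and 38 minutes past 12:00 = 1:38

Final answer: 1:38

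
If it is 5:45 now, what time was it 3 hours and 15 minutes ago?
Starting time: 5:45 = 345 total minutes past 12:00
Subtracting: 3 hours and 15 minutes = 195 minutes
345 - 195 = 150 minutes
= 2 hours and 30 minutes past 12:00 = 2:30

Final answer: 2:30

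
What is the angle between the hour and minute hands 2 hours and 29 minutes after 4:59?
First find the time 2 hours and 29 minutes after 4:59.
Total minutes: 4 x 60 + 59 + 2 x 60 + 29 = 448.
448 mod 720 = 448 minutes = 7:28.
Now compute the angle at 7:28:
Hour hand: 7 x 30 + 28 x 0.5 = 224 degrees
Minute hand: 28 x 6 = 168 degrees
Difference: |224 - 168| = 56 degrees
The angle is 56 degrees

Final answer: 56 degrees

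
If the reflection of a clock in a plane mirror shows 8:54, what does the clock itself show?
Reflection across the vertical (12-6) axis maps a hand at angle A degrees to (360 - A) degrees, which sends a reading of T minutes past 12:00 to (720 - T) minutes past 12:00.
Mirror reads 8:54 = 534 minutes past 12:00.
Actual time: (720 - 534) mod 720 = 186 minutes = 3:06.

Final answer: 3:06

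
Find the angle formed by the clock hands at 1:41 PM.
Hour hand position: 1 x 30 + 41 x 0.5 = 50.5 degrees
Minute hand position: 41 x 6 = 246 degrees
Difference: |50.5 - 246| = 195.5 degrees
Since 195.5 > 180, the smaller angle is 360 - 195.5 = 164.5 degrees

Final answer: 164.5 degrees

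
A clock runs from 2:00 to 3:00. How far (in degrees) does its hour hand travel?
The hour hand moves 0.5 degrees per minute.
Time elapsed: 3:00 - 2:00 = 60 minutes
Angular displacement: 60 x 0.5 = 30 degrees

Final answer: 30 degrees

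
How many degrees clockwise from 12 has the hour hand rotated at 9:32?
The hour hand moves 30 degrees per hour and 0.5 degrees per minute.
At 9:32: (9) x 30 + 32 x 0.5 = 270 + 16 = 286 degrees

Final answer: 286 degrees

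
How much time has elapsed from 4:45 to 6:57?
From 4:45 to 6:57:
(6 x 60 + 57) - (4 x 60 + 45) = 417 - 285 = 132 minutes
= 2 hours and 12 minutes

Final answer: 2 hours and 12 minutes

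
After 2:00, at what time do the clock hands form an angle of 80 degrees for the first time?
At t minutes past 2:00, the hour hand is at 30 x 2 + 0.5t degrees and the minute hand is at 6t degrees.
The smaller angle between them is 80 degrees when |30H - 5.5t| = 80 or |30H - 5.5t| = 280.
With H = 2, solve 30 x 2 - 5.5t = +/- target for each target:
  t = (30 x 2 - 80) / 5.5 = -3.64 (outside (0, 60))
  t = (30 x 2 + 80) / 5.5 = 25.45
  t = (30 x 2 - 280) / 5.5 = -40 (outside (0, 60))
  t = (30 x 2 + 280) / 5.5 = 61.82 (outside (0, 60))
Valid solutions in (0, 60): {25.45} minutes.
The first occurrence is t = 25.45 minutes.
The hands form a 80-degree angle at 25.45 minutes past 2:00.

Final answer: 25.45 minutes past 2:00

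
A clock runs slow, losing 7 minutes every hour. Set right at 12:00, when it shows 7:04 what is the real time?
For every 60 true minutes, the faulty clock advances 53 minutes, so 1 faulty-clock minute corresponds to 60/53 true minutes.
From 12:00 to 7:04 on the faulty dial is 424 minutes.
True elapsed: 424 x 60/53 = 480 minutes = 8 hours.
True time: 12:00 + 8 hours = 8:00.

Final answer: 8:00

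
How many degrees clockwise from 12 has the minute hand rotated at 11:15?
The minute hand moves 6 degrees per minute.
At 11:15: 15 x 6 = 90 degrees

Final answer: 90 degrees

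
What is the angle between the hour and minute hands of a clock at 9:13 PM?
Hour hand position: 9 x 30 + 13 x 0.5 = 276.5 degrees
Minute hand position: 13 x 6 = 78 degrees
Difference: |276.5 - 78| = 198.5 degrees
Since 198.5 > 180, the smaller angle is 360 - 198.5 = 161.5 degrees

Final answer: 161.5 degrees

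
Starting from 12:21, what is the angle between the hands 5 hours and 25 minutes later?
First find the time 5 hours and 25 minutes after 12:21.
Total minutes: 12 x 60 + 21 + 5 x 60 + 25 = 1066.
1066 mod 720 = 346 minutes = 5:46.
Now compute the angle at 5:46:
Hour hand: 5 x 30 + 46 x 0.5 = 173 degrees
Minute hand: 46 x 6 = 276 degrees
Difference: |173 - 276| = 103 degrees
The angle is 103 degrees

Final answer: 103 degrees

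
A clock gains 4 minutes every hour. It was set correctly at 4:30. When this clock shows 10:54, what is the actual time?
For every 60 true minutes, the faulty clock advances 64 minutes, so 1 faulty-clock minute corresponds to 60/64 true minutes.
From 4:30 to 10:54 on the faulty dial is 384 minutes.
True elapsed: 384 x 60/64 = 360 minutes = 6 hours.
True time: 4:30 + 6 hours = 10:30.

Final answer: 10:30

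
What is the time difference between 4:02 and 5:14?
From 4:02 to 5:14:
(5 x 60 + 14) - (4 x 60 + 2) = 314 - 242 = 72 minutes
= 1 hour and 12 minutes

Final answer: 1 hour and 12 minutes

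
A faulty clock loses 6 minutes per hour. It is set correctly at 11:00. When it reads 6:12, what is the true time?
For every 60 true minutes, the faulty clock advances 54 minutes, so 1 faulty-clock minute corresponds to 60/54 true minutes.
From 11:00 to 6:12 on the faulty dial is 432 minutes.
True elapsed: 432 x 60/54 = 480 minutes = 8 hours.
True time: 11:00 + 8 hours = 7:00.

Final answer: 7:00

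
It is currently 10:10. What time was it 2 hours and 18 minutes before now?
Starting time: 10:10 = 610 total minutes past 12:00
Subtracting: 2 hours and 18 minutes = 138 minutes
610 - 138 = 472 minutes
= 7 hours and 52 minutes past 12:00 = 7:52

Final answer: 7:52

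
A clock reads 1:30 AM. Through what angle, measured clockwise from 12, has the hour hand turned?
The hour hand moves 30 degrees per hour and 0.5 degrees per minute.
At 1:30: (1) x 30 + 30 x 0.5 = 30 + 15 = 45 degrees

Final answer: 45 degrees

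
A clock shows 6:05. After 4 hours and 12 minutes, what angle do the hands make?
First find the time 4 hours and 12 minutes after 6:05.
Total minutes: 6 x 60 + 5 + 4 x 60 + 12 = 617.
617 mod 720 = 617 minutes = 10:17.
Now compute the angle at 10:17:
Hour hand: 10 x 30 + 17 x 0.5 = 308.5 degrees
Minute hand: 17 x 6 = 102 degrees
Difference: |308.5 - 102| = 206.5 degrees
Smaller angle: 360 - 206.5 = 153.5 degrees

Final answer: 153.5 degrees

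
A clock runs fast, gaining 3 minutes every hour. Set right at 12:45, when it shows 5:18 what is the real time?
For every 60 true minutes, the faulty clock advances 63 minutes, so 1 faulty-clock minute corresponds to 60/63 true minutes.
From 12:45 to 5:18 on the faulty dial is 273 minutes.
True elapsed: 273 x 60/63 = 260 minutes = 4 hours and 20 minutes.
True time: 12:45 + 4 hours and 20 minutes = 5:05.

Final answer: 5:05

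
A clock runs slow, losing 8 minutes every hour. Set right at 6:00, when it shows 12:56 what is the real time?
For every 60 true minutes, the faulty clock advances 52 minutes, so 1 faulty-clock minute corresponds to 60/52 true minutes.
From 6:00 to 12:56 on the faulty dial is 416 minutes.
True elapsed: 416 x 60/52 = 480 minutes = 8 hours.
True time: 6:00 + 8 hours = 2:00.

Final answer: 2:00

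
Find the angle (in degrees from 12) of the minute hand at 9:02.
The minute hand moves 6 degrees per minute.
At 9:02: 2 x 6 = 12 degrees

Final answer: 12 degrees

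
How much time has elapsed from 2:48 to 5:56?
From 2:48 to 5:56:
(5 x 60 + 56) - (2 x 60 + 48) = 356 - 168 = 188 minutes
= 3 hours and 8 minutes

Final answer: 3 hours and 8 minutes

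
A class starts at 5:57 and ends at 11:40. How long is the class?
From 5:57 to 11:40:
(11 x 60 + 40) - (5 x 60 + 57) = 700 - 357 = 343 minutes
= 5 hours and 43 minutes

Final answer: 5 hours and 43 minutes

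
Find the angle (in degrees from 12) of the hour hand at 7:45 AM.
The hour hand moves 30 degrees per hour and 0.5 degrees per minute.
At 7:45: (7) x 30 + 45 x 0.5 = 210 + 22.5 = 232.5 degrees

Final answer: 232.5 degrees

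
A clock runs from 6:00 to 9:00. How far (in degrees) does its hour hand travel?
The hour hand moves 0.5 degrees per minute.
Time elapsed: 9:00 - 6:00 = 180 minutes
Angular displacement: 180 x 0.5 = 90 degrees

Final answer: 90 degrees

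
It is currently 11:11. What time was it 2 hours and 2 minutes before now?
Starting time: 11:11 = 671 total minutes past 12:00
Subtracting: 2 hours and 2 minutes = 122 minutes
671 - 122 = 549 minutes
= 9 hours and 9 minutes past 12:00 = 9:09

Final answer: 9:09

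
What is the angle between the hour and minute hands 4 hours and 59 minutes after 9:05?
First find the time 4 hours and 59 minutes after 9:05.
Total minutes: 9 x 60 + 5 + 4 x 60 + 59 = 844.
844 mod 720 = 124 minutes = 2:04.
Now compute the angle at 2:04:
Hour hand: 2 x 30 + 4 x 0.5 = 62 degrees
Minute hand: 4 x 6 = 24 degrees
Difference: |62 - 24| = 38 degrees
The angle is 38 degrees

Final answer: 38 degrees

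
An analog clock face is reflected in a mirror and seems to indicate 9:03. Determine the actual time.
Reflection across the vertical (12-6) axis maps a hand at angle A degrees to (360 - A) degrees, which sends a reading of T minutes past 12:00 to (720 - T) minutes past 12:00.
Mirror reads 9:03 = 543 minutes past 12:00.
Actual time: (720 - 543) mod 720 = 177 minutes = 2:57.

Final answer: 2:57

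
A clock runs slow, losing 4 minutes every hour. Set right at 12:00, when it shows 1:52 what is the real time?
For every 60 true minutes, the faulty clock advances 56 minutes, so 1 faulty-clock minute corresponds to 60/56 true minutes.
From 12:00 to 1:52 on the faulty dial is 112 minutes.
True elapsed: 112 x 60/56 = 120 minutes = 2 hours.
True time: 12:00 + 2 hours = 2:00.

Final answer: 2:00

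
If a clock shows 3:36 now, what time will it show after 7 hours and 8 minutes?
Starting time: 3:36
Adding 8 minutes to 36 minutes: 36 + 8 = 44 minutes
Adding 7 hours: 3 + 7 = 10
Final time: 10:44

Final answer: 10:44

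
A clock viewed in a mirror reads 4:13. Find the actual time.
Reflection across the vertical (12-6) axis maps a hand at angle A degrees to (360 - A) degrees, which sends a reading of T minutes past 12:00 to (720 - T) minutes past 12:00.
Mirror reads 4:13 = 253 minutes past 12:00.
Actual time: (720 - 253) mod 720 = 467 minutes = 7:47.

Final answer: 7:47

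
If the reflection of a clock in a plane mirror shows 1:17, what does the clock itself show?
Reflection across the vertical (12-6) axis maps a hand at angle A degrees to (360 - A) degrees, which sends a reading of T minutes past 12:00 to (720 - T) minutes past 12:00.
Mirror reads 1:17 = 77 minutes past 12:00.
Actual time: (720 - 77) mod 720 = 643 minutes = 10:43.

Final answer: 10:43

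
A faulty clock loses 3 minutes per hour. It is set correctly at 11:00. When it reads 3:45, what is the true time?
For every 60 true minutes, the faulty clock advances 57 minutes, so 1 faulty-clock minute corresponds to 60/57 true minutes.
From 11:00 to 3:45 on the faulty dial is 285 minutes.
True elapsed: 285 x 60/57 = 300 minutes = 5 hours.
True time: 11:00 + 5 hours = 4:00.

Final answer: 4:00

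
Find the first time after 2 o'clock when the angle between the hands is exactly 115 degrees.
At t minutes past 2:00, the hour hand is at 30 x 2 + 0.5t degrees and the minute hand is at 6t degrees.
The smaller angle between them is 115 degrees when |30H - 5.5t| = 115 or |30H - 5.5t| = 245.
With H = 2, solve 30 x 2 - 5.5t = +/- target for each target:
  t = (30 x 2 - 115) / 5.5 = -10 (outside (0, 60))
  t = (30 x 2 + 115) / 5.5 = 31.82
  t = (30 x 2 - 245) / 5.5 = -33.64 (outside (0, 60))
  t = (30 x 2 + 245) / 5.5 = 55.45
Valid solutions in (0, 60): {31.82, 55.45} minutes.
The first occurrence is t = 31.82 minutes.
The hands form a 115-degree angle at 31.82 minutes past 2:00.

Final answer: 31.82 minutes past 2:00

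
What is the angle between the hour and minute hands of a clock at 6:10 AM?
Hour hand position: 6 x 30 + 10 x 0.5 = 185 degrees
Minute hand position: 10 x 6 = 60 degrees
Difference: |185 - 60| = 125 degrees
The angle between the hands is 125 degrees

Final answer: 125 degrees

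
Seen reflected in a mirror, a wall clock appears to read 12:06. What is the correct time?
Reflection across the vertical (12-6) axis maps a hand at angle A degrees to (360 - A) degrees, which sends a reading of T minutes past 12:00 to (720 - T) minutes past 12:00.
Mirror reads 12:06 = 6 minutes past 12:00.
Actual time: (720 - 6) mod 720 = 714 minutes = 11:54.

Final answer: 11:54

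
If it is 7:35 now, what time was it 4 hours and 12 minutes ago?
Starting time: 7:35 = 455 total minutes past 12:00
Subtracting: 4 hours and 12 minutes = 252 minutes
455 - 252 = 203 minutes
= 3 hours and 23 minutes past 12:00 = 3:23

Final answer: 3:23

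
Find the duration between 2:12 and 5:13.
From 2:12 to 5:13:
(5 x 60 + 13) - (2 x 60 + 12) = 313 - 132 = 181 minutes
= 3 hours and 1 minute

Final answer: 3 hours and 1 minute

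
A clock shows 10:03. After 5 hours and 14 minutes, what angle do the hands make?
First find the time 5 hours and 14 minutes after 10:03.
Total minutes: 10 x 60 + 3 + 5 x 60 + 14 = 917.
917 mod 720 = 197 minutes = 3:17.
Now compute the angle at 3:17:
Hour hand: 3 x 30 + 17 x 0.5 = 98.5 degrees
Minute hand: 17 x 6 = 102 degrees
Difference: |98.5 - 102| = 3.5 degrees
The angle is 3.5 degrees

Final answer: 3.5 degrees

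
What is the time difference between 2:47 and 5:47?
From 2:47 to 5:47:
(5 x 60 + 47) - (2 x 60 + 47) = 347 - 167 = 180 minutes
= 3 hours

Final answer: 3 hours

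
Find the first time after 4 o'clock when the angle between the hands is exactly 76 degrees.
At t minutes past 4:00, the hour hand is at 30 x 4 + 0.5t degrees and the minute hand is at 6t degrees.
The smaller angle between them is 76 degrees when |30H - 5.5t| = 76 or |30H - 5.5t| = 284.
With H = 4, solve 30 x 4 - 5.5t = +/- target for each target:
  t = (30 x 4 - 76) / 5.5 = 8
  t = (30 x 4 + 76) / 5.5 = 35.64
  t = (30 x 4 - 284) / 5.5 = -29.82 (outside (0, 60))
  t = (30 x 4 + 284) / 5.5 = 73.45 (outside (0, 60))
Valid solutions in (0, 60): {8, 35.64} minutes.
The first occurrence is t = 8 minutes.
The hands form a 76-degree angle at 8 minutes past 4:00.

Final answer: 8 minutes past 4:00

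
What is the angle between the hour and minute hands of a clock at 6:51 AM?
Hour hand position: 6 x 30 + 51 x 0.5 = 205.5 degrees
Minute hand position: 51 x 6 = 306 degrees
Difference: |205.5 - 306| = 100.5 degrees
The angle between the hands is 100.5 degrees

Final answer: 100.5 degrees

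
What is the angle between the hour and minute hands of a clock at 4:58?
Hour hand position: 4 x 30 + 58 x 0.5 = 149 degrees
Minute hand position: 58 x 6 = 348 degrees
Difference: |149 - 348| = 199 degrees
Since 199 > 180, the smaller angle is 360 - 199 = 161 degrees

Final answer: 161 degrees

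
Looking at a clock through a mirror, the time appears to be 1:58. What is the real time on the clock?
Reflection across the vertical (12-6) axis maps a hand at angle A degrees to (360 - A) degrees, which sends a reading of T minutes past 12:00 to (720 - T) minutes past 12:00.
Mirror reads 1:58 = 118 minutes past 12:00.
Actual time: (720 - 118) mod 720 = 602 minutes = 10:02.

Final answer: 10:02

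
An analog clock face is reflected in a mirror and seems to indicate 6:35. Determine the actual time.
Reflection across the vertical (12-6) axis maps a hand at angle A degrees to (360 - A) degrees, which sends a reading of T minutes past 12:00 to (720 - T) minutes past 12:00.
Mirror reads 6:35 = 395 minutes past 12:00.
Actual time: (720 - 395) mod 720 = 325 minutes = 5:25.

Final answer: 5:25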